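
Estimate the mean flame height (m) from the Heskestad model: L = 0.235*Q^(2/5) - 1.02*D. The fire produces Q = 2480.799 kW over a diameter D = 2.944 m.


Q^(2/5) = 22.795
0.235 * Q^(2/5) = 5.3568
1.02 * D = 3.0029
L = 2.3539 m

2.3539 m


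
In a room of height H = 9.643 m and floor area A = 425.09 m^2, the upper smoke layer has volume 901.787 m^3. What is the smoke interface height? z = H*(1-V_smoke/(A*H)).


V/(A*H) = 0.21999
1 - 0.21999 = 0.78001
z = 9.643 * 0.78001 = 7.5216 m

7.5216 m


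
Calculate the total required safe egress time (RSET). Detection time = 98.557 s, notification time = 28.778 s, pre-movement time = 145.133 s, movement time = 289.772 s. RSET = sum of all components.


Total = 98.557 + 28.778 + 145.133 + 289.772 = 562.24 s

562.24 s


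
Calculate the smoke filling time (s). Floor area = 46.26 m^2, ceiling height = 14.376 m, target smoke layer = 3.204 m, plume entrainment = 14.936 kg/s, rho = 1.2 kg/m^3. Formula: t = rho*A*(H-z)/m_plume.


H - z = 11.172 m
t = 1.2 * 46.26 * 11.172 / 14.936 = 41.523 s

41.523 s


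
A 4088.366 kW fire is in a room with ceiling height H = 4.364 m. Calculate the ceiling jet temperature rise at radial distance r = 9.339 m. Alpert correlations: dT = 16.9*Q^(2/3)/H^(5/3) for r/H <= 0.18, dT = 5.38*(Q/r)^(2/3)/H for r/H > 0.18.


r/H = 9.339 / 4.364 = 2.1400
r/H > 0.18, so dT = 5.38*(Q/r)^(2/3)/H
Q/r = 437.77
(Q/r)^(2/3) = 57.654
dT = 5.38 * 57.654 / 4.364 = 71.077 K

71.077 K


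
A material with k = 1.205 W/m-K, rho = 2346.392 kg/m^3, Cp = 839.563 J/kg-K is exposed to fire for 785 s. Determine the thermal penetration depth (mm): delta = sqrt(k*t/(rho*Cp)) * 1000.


alpha = 1.205 / (2346.392 * 839.563) = 6.1169e-07 m^2/s
alpha * t = 0.00048018
delta = sqrt(0.00048018) * 1000 = 21.913 mm

21.913 mm


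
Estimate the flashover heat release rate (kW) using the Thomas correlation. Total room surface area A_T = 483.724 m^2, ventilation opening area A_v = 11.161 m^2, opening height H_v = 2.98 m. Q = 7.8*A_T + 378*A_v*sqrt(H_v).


7.8*A_T = 3773.0
sqrt(H_v) = 1.7263
378*A_v*sqrt(H_v) = 7282.9
Q = 3773.0 + 7282.9 = 11056 kW

11056 kW


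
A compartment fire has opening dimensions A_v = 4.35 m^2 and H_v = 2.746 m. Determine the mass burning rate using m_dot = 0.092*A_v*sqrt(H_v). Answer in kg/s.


sqrt(H_v) = 1.6571
m_dot = 0.092 * 4.35 * 1.6571 = 0.66317 kg/s

0.66317 kg/s


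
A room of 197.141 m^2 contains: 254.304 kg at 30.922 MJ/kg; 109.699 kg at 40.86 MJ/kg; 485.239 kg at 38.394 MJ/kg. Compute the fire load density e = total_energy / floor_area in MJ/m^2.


Total energy = 254.304*30.922 + 109.699*40.86 + 485.239*38.394
= 7863.588 + 4482.301 + 18630.27
= 30976.16 MJ
e = 30976.16 / 197.141 = 157.13 MJ/m^2

157.13 MJ/m^2


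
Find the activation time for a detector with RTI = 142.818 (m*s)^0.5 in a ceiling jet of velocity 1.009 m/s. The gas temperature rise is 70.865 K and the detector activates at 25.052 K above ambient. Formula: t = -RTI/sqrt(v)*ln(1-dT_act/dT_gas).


dT_act/dT_gas = 0.35352
ln(1 - 0.35352) = -0.43621
t = -142.818 / sqrt(1.009) * -0.43621 = 62.020 s

62.020 s


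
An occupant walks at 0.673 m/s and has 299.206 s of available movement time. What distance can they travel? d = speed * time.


d = 0.673 * 299.206 = 201.37 m

201.37 m


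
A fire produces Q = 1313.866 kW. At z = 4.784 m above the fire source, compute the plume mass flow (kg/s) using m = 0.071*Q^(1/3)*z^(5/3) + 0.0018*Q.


Q^(1/3) = 10.953
z^(5/3) = 13.583
First term = 0.071 * 10.953 * 13.583 = 10.562
Second term = 0.0018 * 1313.866 = 2.3650
m = 12.927 kg/s

12.927 kg/s


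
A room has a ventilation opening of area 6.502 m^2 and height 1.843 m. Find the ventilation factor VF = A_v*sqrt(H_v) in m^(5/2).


sqrt(H_v) = 1.3576
VF = 6.502 * 1.3576 = 8.8269 m^(5/2)

8.8269 m^(5/2)


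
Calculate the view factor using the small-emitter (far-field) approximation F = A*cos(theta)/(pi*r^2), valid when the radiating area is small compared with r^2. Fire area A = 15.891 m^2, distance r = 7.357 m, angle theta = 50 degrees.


cos(50 deg) = 0.64279
pi*r^2 = 170.04
F = 15.891 * 0.64279 / 170.04 = 0.060071

0.060071


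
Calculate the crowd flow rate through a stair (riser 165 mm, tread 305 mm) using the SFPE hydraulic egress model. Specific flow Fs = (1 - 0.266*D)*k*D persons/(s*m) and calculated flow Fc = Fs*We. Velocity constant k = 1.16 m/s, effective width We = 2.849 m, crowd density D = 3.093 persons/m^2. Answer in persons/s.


1 - 0.266*D = 1 - 0.266*3.093 = 0.17726
Fs = 0.17726 * 1.16 * 3.093 = 0.63599 persons/(s*m)
Fc = 0.63599 * 2.849 = 1.8119 persons/s

1.8119 persons/s


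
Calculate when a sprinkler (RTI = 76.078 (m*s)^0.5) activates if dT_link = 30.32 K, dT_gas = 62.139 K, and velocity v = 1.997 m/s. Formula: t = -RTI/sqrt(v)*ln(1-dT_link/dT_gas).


dT_link/dT_gas = 0.48794
ln(1 - 0.48794) = -0.66931
t = -76.078 / sqrt(1.997) * -0.66931 = 36.033 s

36.033 s


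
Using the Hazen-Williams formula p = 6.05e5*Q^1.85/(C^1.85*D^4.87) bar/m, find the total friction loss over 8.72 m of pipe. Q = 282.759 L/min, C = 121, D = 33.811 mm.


Q^1.85 = 34286
C^1.85 = 7131.0
D^4.87 = 2.7958e+07
p/m = 0.10404 bar/m
p_total = 0.10404 * 8.72 = 0.90725 bar

0.90725 bar


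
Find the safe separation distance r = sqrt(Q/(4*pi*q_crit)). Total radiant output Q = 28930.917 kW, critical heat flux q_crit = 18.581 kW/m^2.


4*pi*q_crit = 233.50
Q/(4*pi*q_crit) = 123.90
r = sqrt(123.90) = 11.131 m

11.131 m


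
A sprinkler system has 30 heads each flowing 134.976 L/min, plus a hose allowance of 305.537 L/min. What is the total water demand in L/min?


Sprinkler demand = 30 * 134.976 = 4049.28 L/min
Total = 4049.28 + 305.537 = 4354.817 L/min

4354.817 L/min


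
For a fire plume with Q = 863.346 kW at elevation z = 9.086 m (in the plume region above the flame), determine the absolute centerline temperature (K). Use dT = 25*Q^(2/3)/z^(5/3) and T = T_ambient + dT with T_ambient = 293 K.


Q^(2/3) = 90.669
z^(5/3) = 39.563
dT = 25 * 90.669 / 39.563 = 57.294 K
T = 293 + 57.294 = 350.29 K

350.29 K


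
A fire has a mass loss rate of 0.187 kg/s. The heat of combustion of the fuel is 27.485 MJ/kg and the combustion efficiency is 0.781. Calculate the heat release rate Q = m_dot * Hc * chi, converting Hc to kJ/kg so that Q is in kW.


Hc = 27.485 MJ/kg = 27.485 * 1000 kJ/kg = 27485 kJ/kg
Q = 0.187 kg/s * 27485 kJ/kg * 0.781 = 4014.1 kW

4014.1 kW


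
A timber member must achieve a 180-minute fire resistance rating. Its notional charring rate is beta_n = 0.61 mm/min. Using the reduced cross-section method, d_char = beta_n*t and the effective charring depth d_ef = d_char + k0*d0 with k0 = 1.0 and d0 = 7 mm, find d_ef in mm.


d_char = 0.61 * 180 = 109.8 mm
d_ef = 109.8 + 1.0*7 = 116.8 mm

116.8 mm


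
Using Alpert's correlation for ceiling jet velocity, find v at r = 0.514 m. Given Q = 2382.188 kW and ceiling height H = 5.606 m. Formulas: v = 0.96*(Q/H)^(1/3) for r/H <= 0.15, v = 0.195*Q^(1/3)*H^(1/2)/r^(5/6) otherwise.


r/H = 0.514 / 5.606 = 0.091687
r/H <= 0.15, so v = 0.96*(Q/H)^(1/3)
Q/H = 424.94
(Q/H)^(1/3) = 7.5181
v = 0.96 * 7.5181 = 7.2174 m/s

7.2174 m/s


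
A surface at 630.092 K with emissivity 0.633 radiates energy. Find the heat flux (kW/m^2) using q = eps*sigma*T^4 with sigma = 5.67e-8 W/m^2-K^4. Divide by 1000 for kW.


T^4 = 1.5762e+11
q = 0.633 * 5.67e-8 * 1.5762e+11 / 1000 = 5.6572 kW/m^2

5.6572 kW/m^2


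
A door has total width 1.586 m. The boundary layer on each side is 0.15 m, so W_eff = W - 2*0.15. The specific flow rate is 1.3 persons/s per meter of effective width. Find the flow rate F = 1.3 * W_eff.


W_eff = 1.586 - 0.30 = 1.286 m
F = 1.3 * 1.286 = 1.6718 persons/s

1.6718 persons/s


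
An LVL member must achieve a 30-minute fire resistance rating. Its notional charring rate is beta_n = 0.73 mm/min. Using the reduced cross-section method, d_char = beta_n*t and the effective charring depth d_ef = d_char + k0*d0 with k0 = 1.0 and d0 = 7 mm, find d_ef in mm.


d_char = 0.73 * 30 = 21.9 mm
d_ef = 21.9 + 1.0*7 = 28.9 mm

28.9 mm


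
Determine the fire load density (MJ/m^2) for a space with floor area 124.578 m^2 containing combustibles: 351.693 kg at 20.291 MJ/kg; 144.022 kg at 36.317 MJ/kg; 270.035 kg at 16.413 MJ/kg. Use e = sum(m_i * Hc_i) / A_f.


Total energy = 351.693*20.291 + 144.022*36.317 + 270.035*16.413
= 7136.203 + 5230.447 + 4432.084
= 16798.73 MJ
e = 16798.73 / 124.578 = 134.85 MJ/m^2

134.85 MJ/m^2


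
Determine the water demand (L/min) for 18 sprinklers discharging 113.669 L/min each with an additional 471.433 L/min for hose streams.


Sprinkler demand = 18 * 113.669 = 2046.042 L/min
Total = 2046.042 + 471.433 = 2517.475 L/min

2517.475 L/min


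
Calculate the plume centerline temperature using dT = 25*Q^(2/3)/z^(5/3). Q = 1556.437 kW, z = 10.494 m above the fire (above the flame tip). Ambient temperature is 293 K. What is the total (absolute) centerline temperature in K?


Q^(2/3) = 134.30
z^(5/3) = 50.300
dT = 25 * 134.30 / 50.300 = 66.751 K
T = 293 + 66.751 = 359.75 K

359.75 K


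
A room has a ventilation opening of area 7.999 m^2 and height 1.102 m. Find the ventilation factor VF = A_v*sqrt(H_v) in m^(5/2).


sqrt(H_v) = 1.0498
VF = 7.999 * 1.0498 = 8.3970 m^(5/2)

8.3970 m^(5/2)


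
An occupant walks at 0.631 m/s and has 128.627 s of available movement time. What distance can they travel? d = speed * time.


d = 0.631 * 128.627 = 81.164 m

81.164 m


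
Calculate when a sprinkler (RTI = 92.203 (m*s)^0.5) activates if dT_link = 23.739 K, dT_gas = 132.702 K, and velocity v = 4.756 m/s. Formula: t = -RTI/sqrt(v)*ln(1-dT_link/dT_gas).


dT_link/dT_gas = 0.17889
ln(1 - 0.17889) = -0.19710
t = -92.203 / sqrt(4.756) * -0.19710 = 8.3331 s

8.3331 s


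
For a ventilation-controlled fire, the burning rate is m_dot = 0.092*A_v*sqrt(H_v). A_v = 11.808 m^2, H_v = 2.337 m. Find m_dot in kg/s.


sqrt(H_v) = 1.5287
m_dot = 0.092 * 11.808 * 1.5287 = 1.6607 kg/s

1.6607 kg/s


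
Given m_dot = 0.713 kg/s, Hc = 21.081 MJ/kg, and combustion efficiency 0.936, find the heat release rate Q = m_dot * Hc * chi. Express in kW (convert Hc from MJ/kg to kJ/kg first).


Hc = 21.081 MJ/kg = 21.081 * 1000 kJ/kg = 21081 kJ/kg
Q = 0.713 kg/s * 21081 kJ/kg * 0.936 = 14069 kW

14069 kW


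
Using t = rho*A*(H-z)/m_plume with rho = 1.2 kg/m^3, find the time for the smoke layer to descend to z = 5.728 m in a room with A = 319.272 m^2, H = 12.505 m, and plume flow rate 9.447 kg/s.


H - z = 6.777 m
t = 1.2 * 319.272 * 6.777 / 9.447 = 274.84 s

274.84 s


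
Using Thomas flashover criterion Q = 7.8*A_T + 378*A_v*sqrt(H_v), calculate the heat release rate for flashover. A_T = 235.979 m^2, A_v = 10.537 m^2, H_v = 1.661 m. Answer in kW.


7.8*A_T = 1840.6
sqrt(H_v) = 1.2888
378*A_v*sqrt(H_v) = 5133.3
Q = 1840.6 + 5133.3 = 6973.9 kW

6973.9 kW


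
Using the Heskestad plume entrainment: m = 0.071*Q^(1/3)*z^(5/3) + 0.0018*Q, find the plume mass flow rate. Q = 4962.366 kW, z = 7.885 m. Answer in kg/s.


Q^(1/3) = 17.057
z^(5/3) = 31.237
First term = 0.071 * 17.057 * 31.237 = 37.829
Second term = 0.0018 * 4962.366 = 8.9323
m = 46.761 kg/s

46.761 kg/s


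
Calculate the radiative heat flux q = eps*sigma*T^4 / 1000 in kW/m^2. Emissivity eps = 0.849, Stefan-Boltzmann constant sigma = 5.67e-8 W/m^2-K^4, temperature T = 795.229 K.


T^4 = 3.9992e+11
q = 0.849 * 5.67e-8 * 3.9992e+11 / 1000 = 19.251 kW/m^2

19.251 kW/m^2


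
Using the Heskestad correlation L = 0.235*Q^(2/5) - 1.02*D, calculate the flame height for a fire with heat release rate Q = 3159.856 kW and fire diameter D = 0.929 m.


Q^(2/5) = 25.111
0.235 * Q^(2/5) = 5.9011
1.02 * D = 0.94758
L = 4.9535 m

4.9535 m


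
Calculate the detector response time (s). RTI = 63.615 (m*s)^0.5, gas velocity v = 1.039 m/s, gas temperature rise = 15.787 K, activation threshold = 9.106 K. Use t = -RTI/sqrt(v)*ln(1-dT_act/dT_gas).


dT_act/dT_gas = 0.57680
ln(1 - 0.57680) = -0.85992
t = -63.615 / sqrt(1.039) * -0.85992 = 53.667 s

53.667 s


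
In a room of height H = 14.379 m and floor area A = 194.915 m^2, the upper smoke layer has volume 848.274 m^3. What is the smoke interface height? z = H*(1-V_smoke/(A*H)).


V/(A*H) = 0.30267
1 - 0.30267 = 0.69733
z = 14.379 * 0.69733 = 10.027 m

10.027 m


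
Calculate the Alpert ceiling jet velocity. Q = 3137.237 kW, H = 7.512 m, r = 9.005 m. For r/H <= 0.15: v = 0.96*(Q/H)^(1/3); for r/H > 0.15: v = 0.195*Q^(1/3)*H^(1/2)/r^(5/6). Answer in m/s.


r/H = 9.005 / 7.512 = 1.1987
r/H > 0.15, so v = 0.195*Q^(1/3)*H^(1/2)/r^(5/6)
Q^(1/3) = 14.639
H^(1/2) = 2.7408
r^(5/6) = 6.2431
v = 0.195 * 14.639 * 2.7408 / 6.2431 = 1.2532 m/s

1.2532 m/s


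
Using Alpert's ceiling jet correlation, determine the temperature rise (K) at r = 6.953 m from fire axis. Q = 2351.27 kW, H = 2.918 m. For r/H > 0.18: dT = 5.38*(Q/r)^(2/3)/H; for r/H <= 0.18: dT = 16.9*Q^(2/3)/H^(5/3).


r/H = 6.953 / 2.918 = 2.3828
r/H > 0.18, so dT = 5.38*(Q/r)^(2/3)/H
Q/r = 338.17
(Q/r)^(2/3) = 48.539
dT = 5.38 * 48.539 / 2.918 = 89.492 K

89.492 K


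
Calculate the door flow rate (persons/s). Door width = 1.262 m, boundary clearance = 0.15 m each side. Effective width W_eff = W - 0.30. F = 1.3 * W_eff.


W_eff = 1.262 - 0.30 = 0.962 m
F = 1.3 * 0.962 = 1.2506 persons/s

1.2506 persons/s


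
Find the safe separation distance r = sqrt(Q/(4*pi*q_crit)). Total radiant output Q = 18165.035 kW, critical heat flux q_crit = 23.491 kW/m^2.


4*pi*q_crit = 295.20
Q/(4*pi*q_crit) = 61.535
r = sqrt(61.535) = 7.8444 m

7.8444 m


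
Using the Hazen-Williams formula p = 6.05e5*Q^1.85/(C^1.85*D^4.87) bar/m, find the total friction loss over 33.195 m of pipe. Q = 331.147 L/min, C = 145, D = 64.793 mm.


Q^1.85 = 45924
C^1.85 = 9966.2
D^4.87 = 6.6396e+08
p/m = 0.0041988 bar/m
p_total = 0.0041988 * 33.195 = 0.13938 bar

0.13938 bar


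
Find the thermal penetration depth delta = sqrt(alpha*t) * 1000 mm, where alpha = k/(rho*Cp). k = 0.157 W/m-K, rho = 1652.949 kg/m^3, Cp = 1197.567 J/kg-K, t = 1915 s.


alpha = 0.157 / (1652.949 * 1197.567) = 7.9312e-08 m^2/s
alpha * t = 0.00015188
delta = sqrt(0.00015188) * 1000 = 12.324 mm

12.324 mm


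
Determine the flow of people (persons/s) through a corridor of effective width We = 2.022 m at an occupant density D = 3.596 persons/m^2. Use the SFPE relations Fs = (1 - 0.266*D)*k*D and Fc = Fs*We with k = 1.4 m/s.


1 - 0.266*D = 1 - 0.266*3.596 = 0.043464
Fs = 0.043464 * 1.4 * 3.596 = 0.21882 persons/(s*m)
Fc = 0.21882 * 2.022 = 0.44244 persons/s

0.44244 persons/s


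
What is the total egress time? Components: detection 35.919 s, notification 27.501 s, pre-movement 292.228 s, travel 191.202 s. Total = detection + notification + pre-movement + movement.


Total = 35.919 + 27.501 + 292.228 + 191.202 = 546.85 s

546.85 s


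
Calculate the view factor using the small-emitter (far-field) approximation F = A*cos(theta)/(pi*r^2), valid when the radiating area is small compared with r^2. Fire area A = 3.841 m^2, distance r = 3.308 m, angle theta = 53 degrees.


cos(53 deg) = 0.60182
pi*r^2 = 34.378
F = 3.841 * 0.60182 / 34.378 = 0.067240

0.067240


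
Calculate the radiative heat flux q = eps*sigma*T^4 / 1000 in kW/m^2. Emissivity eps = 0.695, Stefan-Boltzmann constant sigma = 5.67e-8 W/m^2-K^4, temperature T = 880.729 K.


T^4 = 6.0169e+11
q = 0.695 * 5.67e-8 * 6.0169e+11 / 1000 = 23.710 kW/m^2

23.710 kW/m^2


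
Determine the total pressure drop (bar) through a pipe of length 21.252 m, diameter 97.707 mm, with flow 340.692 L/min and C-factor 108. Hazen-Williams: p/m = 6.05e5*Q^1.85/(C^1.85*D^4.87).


Q^1.85 = 48403
C^1.85 = 5778.8
D^4.87 = 4.9084e+09
p/m = 0.0010324 bar/m
p_total = 0.0010324 * 21.252 = 0.021941 bar

0.021941 bar


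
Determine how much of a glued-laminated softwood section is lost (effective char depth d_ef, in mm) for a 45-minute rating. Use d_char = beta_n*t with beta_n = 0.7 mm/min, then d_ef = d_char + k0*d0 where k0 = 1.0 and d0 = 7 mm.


d_char = 0.7 * 45 = 31.5 mm
d_ef = 31.5 + 1.0*7 = 38.5 mm

38.5 mm


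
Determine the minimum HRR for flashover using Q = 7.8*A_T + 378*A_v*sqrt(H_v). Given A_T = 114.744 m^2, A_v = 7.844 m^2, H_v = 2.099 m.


7.8*A_T = 895.00
sqrt(H_v) = 1.4488
378*A_v*sqrt(H_v) = 4295.7
Q = 895.00 + 4295.7 = 5190.7 kW

5190.7 kW


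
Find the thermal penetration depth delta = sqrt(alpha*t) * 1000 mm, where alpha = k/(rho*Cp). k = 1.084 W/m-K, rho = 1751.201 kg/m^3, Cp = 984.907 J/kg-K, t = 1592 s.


alpha = 1.084 / (1751.201 * 984.907) = 6.2849e-07 m^2/s
alpha * t = 0.0010006
delta = sqrt(0.0010006) * 1000 = 31.632 mm

31.632 mm


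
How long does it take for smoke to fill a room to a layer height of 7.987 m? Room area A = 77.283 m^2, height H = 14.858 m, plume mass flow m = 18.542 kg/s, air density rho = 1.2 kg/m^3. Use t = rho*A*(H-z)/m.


H - z = 6.871 m
t = 1.2 * 77.283 * 6.871 / 18.542 = 34.366 s

34.366 s


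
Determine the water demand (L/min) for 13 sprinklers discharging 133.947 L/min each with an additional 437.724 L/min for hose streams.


Sprinkler demand = 13 * 133.947 = 1741.311 L/min
Total = 1741.311 + 437.724 = 2179.035 L/min

2179.035 L/min


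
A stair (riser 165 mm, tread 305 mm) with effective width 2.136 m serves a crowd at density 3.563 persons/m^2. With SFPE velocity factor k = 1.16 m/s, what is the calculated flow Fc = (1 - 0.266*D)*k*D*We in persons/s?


1 - 0.266*D = 1 - 0.266*3.563 = 0.052242
Fs = 0.052242 * 1.16 * 3.563 = 0.21592 persons/(s*m)
Fc = 0.21592 * 2.136 = 0.46121 persons/s

0.46121 persons/s


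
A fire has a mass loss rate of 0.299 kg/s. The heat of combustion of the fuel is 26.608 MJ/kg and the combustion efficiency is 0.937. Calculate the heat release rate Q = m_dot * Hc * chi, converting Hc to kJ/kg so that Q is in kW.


Hc = 26.608 MJ/kg = 26.608 * 1000 kJ/kg = 26608 kJ/kg
Q = 0.299 kg/s * 26608 kJ/kg * 0.937 = 7454.6 kW

7454.6 kW


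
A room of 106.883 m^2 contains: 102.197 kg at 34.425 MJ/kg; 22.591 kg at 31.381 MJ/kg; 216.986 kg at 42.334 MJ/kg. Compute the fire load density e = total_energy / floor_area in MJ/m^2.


Total energy = 102.197*34.425 + 22.591*31.381 + 216.986*42.334
= 3518.132 + 708.9282 + 9185.885
= 13412.95 MJ
e = 13412.95 / 106.883 = 125.49 MJ/m^2

125.49 MJ/m^2


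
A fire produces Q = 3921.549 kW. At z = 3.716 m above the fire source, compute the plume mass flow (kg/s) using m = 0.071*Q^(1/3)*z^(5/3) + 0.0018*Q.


Q^(1/3) = 15.770
z^(5/3) = 8.9151
First term = 0.071 * 15.770 * 8.9151 = 9.9817
Second term = 0.0018 * 3921.549 = 7.0588
m = 17.040 kg/s

17.040 kg/s


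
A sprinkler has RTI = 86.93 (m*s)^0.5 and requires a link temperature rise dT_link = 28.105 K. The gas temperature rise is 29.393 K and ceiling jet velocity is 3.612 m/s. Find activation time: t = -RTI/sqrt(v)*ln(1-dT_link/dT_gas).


dT_link/dT_gas = 0.95618
ln(1 - 0.95618) = -3.1277
t = -86.93 / sqrt(3.612) * -3.1277 = 143.06 s

143.06 s


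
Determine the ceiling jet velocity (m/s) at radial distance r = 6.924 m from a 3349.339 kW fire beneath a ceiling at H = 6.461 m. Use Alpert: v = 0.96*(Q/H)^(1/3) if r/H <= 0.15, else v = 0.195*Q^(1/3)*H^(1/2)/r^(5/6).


r/H = 6.924 / 6.461 = 1.0717
r/H > 0.15, so v = 0.195*Q^(1/3)*H^(1/2)/r^(5/6)
Q^(1/3) = 14.962
H^(1/2) = 2.5418
r^(5/6) = 5.0153
v = 0.195 * 14.962 * 2.5418 / 5.0153 = 1.4787 m/s

1.4787 m/s


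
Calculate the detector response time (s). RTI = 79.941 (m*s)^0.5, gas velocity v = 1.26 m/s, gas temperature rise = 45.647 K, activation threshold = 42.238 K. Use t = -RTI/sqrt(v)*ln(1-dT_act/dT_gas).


dT_act/dT_gas = 0.92532
ln(1 - 0.92532) = -2.5945
t = -79.941 / sqrt(1.26) * -2.5945 = 184.77 s

184.77 s


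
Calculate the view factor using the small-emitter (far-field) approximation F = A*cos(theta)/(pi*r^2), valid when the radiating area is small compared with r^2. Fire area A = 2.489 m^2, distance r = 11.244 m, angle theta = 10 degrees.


cos(10 deg) = 0.98481
pi*r^2 = 397.18
F = 2.489 * 0.98481 / 397.18 = 0.0061714

0.0061714


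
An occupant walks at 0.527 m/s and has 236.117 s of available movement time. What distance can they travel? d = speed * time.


d = 0.527 * 236.117 = 124.43 m

124.43 m


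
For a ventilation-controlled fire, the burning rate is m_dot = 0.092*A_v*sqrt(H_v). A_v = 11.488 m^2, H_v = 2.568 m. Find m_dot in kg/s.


sqrt(H_v) = 1.6025
m_dot = 0.092 * 11.488 * 1.6025 = 1.6937 kg/s

1.6937 kg/s


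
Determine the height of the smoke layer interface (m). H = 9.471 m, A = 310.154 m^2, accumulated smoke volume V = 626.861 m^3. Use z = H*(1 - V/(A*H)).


V/(A*H) = 0.21340
1 - 0.21340 = 0.78660
z = 9.471 * 0.78660 = 7.4499 m

7.4499 m


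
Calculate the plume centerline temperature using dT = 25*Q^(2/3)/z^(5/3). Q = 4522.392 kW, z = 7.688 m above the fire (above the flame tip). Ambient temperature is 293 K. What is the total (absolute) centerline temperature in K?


Q^(2/3) = 273.47
z^(5/3) = 29.947
dT = 25 * 273.47 / 29.947 = 228.30 K
T = 293 + 228.30 = 521.30 K

521.30 K


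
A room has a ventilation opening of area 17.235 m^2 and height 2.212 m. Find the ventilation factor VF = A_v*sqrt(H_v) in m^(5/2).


sqrt(H_v) = 1.4873
VF = 17.235 * 1.4873 = 25.633 m^(5/2)

25.633 m^(5/2)


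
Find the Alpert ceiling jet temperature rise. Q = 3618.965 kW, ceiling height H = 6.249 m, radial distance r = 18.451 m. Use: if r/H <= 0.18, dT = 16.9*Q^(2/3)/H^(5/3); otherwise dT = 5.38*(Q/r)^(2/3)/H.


r/H = 18.451 / 6.249 = 2.9526
r/H > 0.18, so dT = 5.38*(Q/r)^(2/3)/H
Q/r = 196.14
(Q/r)^(2/3) = 33.758
dT = 5.38 * 33.758 / 6.249 = 29.064 K

29.064 K


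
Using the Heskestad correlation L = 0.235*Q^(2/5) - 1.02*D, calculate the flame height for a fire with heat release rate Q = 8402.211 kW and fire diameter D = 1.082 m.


Q^(2/5) = 37.133
0.235 * Q^(2/5) = 8.7262
1.02 * D = 1.1036
L = 7.6226 m

7.6226 m


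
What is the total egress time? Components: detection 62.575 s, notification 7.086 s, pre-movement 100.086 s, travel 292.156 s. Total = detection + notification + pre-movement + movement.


Total = 62.575 + 7.086 + 100.086 + 292.156 = 461.903 s

461.903 s


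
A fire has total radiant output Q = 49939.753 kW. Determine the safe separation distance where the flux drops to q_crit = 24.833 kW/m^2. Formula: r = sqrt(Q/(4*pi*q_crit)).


4*pi*q_crit = 312.06
Q/(4*pi*q_crit) = 160.03
r = sqrt(160.03) = 12.650 m

12.650 m


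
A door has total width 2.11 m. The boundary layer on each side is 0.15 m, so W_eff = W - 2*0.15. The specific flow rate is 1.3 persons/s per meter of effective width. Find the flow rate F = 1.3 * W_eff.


W_eff = 2.11 - 0.30 = 1.81 m
F = 1.3 * 1.81 = 2.353 persons/s

2.353 persons/s


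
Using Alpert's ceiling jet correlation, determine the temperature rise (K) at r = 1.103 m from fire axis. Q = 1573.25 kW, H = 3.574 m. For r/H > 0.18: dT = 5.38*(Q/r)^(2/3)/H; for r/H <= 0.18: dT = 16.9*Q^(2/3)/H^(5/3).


r/H = 1.103 / 3.574 = 0.30862
r/H > 0.18, so dT = 5.38*(Q/r)^(2/3)/H
Q/r = 1426.3
(Q/r)^(2/3) = 126.71
dT = 5.38 * 126.71 / 3.574 = 190.74 K

190.74 K


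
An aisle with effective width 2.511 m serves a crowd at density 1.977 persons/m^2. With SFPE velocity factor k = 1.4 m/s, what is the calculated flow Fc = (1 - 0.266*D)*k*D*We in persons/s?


1 - 0.266*D = 1 - 0.266*1.977 = 0.47412
Fs = 0.47412 * 1.4 * 1.977 = 1.3123 persons/(s*m)
Fc = 1.3123 * 2.511 = 3.2951 persons/s

3.2951 persons/s


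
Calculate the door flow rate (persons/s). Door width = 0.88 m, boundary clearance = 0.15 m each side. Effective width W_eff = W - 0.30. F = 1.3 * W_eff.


W_eff = 0.88 - 0.30 = 0.58 m
F = 1.3 * 0.58 = 0.754 persons/s

0.754 persons/s


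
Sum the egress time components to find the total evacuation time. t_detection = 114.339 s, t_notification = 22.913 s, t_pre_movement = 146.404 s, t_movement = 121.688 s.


Total = 114.339 + 22.913 + 146.404 + 121.688 = 405.344 s

405.344 s


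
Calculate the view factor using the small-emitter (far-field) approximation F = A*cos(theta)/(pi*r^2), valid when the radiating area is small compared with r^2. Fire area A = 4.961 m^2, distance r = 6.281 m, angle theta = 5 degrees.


cos(5 deg) = 0.99619
pi*r^2 = 123.94
F = 4.961 * 0.99619 / 123.94 = 0.039875

0.039875


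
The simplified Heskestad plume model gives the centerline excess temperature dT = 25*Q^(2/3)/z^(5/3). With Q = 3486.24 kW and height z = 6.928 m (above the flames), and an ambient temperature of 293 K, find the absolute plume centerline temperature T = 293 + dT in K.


Q^(2/3) = 229.92
z^(5/3) = 25.178
dT = 25 * 229.92 / 25.178 = 228.30 K
T = 293 + 228.30 = 521.30 K

521.30 K


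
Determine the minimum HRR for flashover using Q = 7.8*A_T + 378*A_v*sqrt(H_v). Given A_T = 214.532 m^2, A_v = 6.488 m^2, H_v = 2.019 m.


7.8*A_T = 1673.3
sqrt(H_v) = 1.4209
378*A_v*sqrt(H_v) = 3484.7
Q = 1673.3 + 3484.7 = 5158.1 kW

5158.1 kW


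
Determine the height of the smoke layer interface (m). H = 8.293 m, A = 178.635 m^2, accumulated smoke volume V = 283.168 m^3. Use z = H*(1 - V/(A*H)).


V/(A*H) = 0.19115
1 - 0.19115 = 0.80885
z = 8.293 * 0.80885 = 6.7078 m

6.7078 m


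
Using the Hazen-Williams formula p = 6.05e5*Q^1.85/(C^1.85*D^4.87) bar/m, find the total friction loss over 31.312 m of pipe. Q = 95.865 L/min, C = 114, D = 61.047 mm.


Q^1.85 = 4635.2
C^1.85 = 6386.7
D^4.87 = 4.9680e+08
p/m = 0.00088383 bar/m
p_total = 0.00088383 * 31.312 = 0.027674 bar

0.027674 bar


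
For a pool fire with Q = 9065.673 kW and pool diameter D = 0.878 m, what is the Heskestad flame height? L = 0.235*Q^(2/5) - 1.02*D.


Q^(2/5) = 38.279
0.235 * Q^(2/5) = 8.9956
1.02 * D = 0.89556
L = 8.1000 m

8.1000 m


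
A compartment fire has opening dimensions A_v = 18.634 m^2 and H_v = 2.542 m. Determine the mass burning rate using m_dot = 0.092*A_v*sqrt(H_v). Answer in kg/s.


sqrt(H_v) = 1.5944
m_dot = 0.092 * 18.634 * 1.5944 = 2.7333 kg/s

2.7333 kg/s


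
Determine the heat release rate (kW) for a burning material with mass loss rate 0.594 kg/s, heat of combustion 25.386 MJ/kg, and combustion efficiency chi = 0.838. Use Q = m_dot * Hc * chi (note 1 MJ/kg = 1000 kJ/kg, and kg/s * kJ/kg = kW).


Hc = 25.386 MJ/kg = 25.386 * 1000 kJ/kg = 25386 kJ/kg
Q = 0.594 kg/s * 25386 kJ/kg * 0.838 = 12636 kW

12636 kW


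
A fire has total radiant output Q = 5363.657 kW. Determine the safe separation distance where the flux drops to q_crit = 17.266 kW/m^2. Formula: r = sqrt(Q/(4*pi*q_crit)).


4*pi*q_crit = 216.97
Q/(4*pi*q_crit) = 24.721
r = sqrt(24.721) = 4.9720 m

4.9720 m


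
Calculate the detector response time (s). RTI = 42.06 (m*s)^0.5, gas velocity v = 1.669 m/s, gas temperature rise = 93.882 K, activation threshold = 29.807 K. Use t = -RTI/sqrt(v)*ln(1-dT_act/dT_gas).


dT_act/dT_gas = 0.31749
ln(1 - 0.31749) = -0.38198
t = -42.06 / sqrt(1.669) * -0.38198 = 12.436 s

12.436 s


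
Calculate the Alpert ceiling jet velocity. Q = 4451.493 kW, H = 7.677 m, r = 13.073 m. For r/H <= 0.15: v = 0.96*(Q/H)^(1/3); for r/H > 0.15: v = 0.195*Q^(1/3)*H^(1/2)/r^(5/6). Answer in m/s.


r/H = 13.073 / 7.677 = 1.7029
r/H > 0.15, so v = 0.195*Q^(1/3)*H^(1/2)/r^(5/6)
Q^(1/3) = 16.450
H^(1/2) = 2.7707
r^(5/6) = 8.5175
v = 0.195 * 16.450 * 2.7707 / 8.5175 = 1.0435 m/s

1.0435 m/s


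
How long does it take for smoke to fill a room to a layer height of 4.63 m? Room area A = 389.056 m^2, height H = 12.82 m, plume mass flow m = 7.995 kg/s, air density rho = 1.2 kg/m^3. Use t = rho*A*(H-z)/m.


H - z = 8.19 m
t = 1.2 * 389.056 * 8.19 / 7.995 = 478.25 s

478.25 s


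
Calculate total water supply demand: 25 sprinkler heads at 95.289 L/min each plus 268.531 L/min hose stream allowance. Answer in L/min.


Sprinkler demand = 25 * 95.289 = 2382.225 L/min
Total = 2382.225 + 268.531 = 2650.756 L/min

2650.756 L/min


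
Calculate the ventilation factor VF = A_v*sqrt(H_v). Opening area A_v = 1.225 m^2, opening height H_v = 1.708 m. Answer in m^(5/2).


sqrt(H_v) = 1.3069
VF = 1.225 * 1.3069 = 1.6010 m^(5/2)

1.6010 m^(5/2)


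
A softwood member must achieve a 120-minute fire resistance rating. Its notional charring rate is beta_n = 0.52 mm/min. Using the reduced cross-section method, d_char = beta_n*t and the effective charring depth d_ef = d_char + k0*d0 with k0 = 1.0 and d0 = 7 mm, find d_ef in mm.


d_char = 0.52 * 120 = 62.4 mm
d_ef = 62.4 + 1.0*7 = 69.4 mm

69.4 mm


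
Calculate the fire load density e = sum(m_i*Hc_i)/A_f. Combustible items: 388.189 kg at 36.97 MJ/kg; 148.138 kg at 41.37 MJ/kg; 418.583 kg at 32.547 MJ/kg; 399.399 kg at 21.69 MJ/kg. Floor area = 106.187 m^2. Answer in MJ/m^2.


Total energy = 388.189*36.97 + 148.138*41.37 + 418.583*32.547 + 399.399*21.69
= 14351.35 + 6128.469 + 13623.62 + 8662.964
= 42766.40 MJ
e = 42766.40 / 106.187 = 402.75 MJ/m^2

402.75 MJ/m^2


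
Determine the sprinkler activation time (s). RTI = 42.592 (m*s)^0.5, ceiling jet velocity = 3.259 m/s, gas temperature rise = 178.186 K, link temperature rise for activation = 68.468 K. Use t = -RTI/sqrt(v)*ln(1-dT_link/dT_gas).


dT_link/dT_gas = 0.38425
ln(1 - 0.38425) = -0.48491
t = -42.592 / sqrt(3.259) * -0.48491 = 11.441 s

11.441 s


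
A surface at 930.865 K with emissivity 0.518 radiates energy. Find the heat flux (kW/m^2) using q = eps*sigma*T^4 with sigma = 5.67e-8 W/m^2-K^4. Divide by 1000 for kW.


T^4 = 7.5084e+11
q = 0.518 * 5.67e-8 * 7.5084e+11 / 1000 = 22.053 kW/m^2

22.053 kW/m^2


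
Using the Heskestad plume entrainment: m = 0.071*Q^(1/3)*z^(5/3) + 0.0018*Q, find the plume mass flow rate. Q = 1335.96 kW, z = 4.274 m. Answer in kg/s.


Q^(1/3) = 11.014
z^(5/3) = 11.256
First term = 0.071 * 11.014 * 11.256 = 8.8020
Second term = 0.0018 * 1335.96 = 2.4047
m = 11.207 kg/s

11.207 kg/s


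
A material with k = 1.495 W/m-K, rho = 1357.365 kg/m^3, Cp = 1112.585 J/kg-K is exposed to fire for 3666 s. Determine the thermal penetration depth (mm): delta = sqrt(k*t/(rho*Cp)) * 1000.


alpha = 1.495 / (1357.365 * 1112.585) = 9.8995e-07 m^2/s
alpha * t = 0.0036291
delta = sqrt(0.0036291) * 1000 = 60.242 mm

60.242 mm


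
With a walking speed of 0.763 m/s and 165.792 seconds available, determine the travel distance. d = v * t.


d = 0.763 * 165.792 = 126.50 m

126.50 m


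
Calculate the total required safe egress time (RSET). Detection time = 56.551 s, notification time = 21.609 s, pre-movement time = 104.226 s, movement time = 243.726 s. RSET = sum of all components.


Total = 56.551 + 21.609 + 104.226 + 243.726 = 426.112 s

426.112 s


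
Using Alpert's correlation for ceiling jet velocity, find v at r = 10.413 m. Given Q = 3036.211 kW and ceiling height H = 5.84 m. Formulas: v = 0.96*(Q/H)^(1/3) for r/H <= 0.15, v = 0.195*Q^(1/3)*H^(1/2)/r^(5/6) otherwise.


r/H = 10.413 / 5.84 = 1.7830
r/H > 0.15, so v = 0.195*Q^(1/3)*H^(1/2)/r^(5/6)
Q^(1/3) = 14.480
H^(1/2) = 2.4166
r^(5/6) = 7.0466
v = 0.195 * 14.480 * 2.4166 / 7.0466 = 0.96836 m/s

0.96836 m/s


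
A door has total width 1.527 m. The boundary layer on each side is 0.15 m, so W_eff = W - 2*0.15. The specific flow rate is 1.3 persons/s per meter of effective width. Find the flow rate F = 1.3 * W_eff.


W_eff = 1.527 - 0.30 = 1.227 m
F = 1.3 * 1.227 = 1.5951 persons/s

1.5951 persons/s


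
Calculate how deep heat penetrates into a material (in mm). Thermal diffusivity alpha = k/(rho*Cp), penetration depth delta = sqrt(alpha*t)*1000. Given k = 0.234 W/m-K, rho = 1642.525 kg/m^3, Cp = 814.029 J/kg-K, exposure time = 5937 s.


alpha = 0.234 / (1642.525 * 814.029) = 1.7501e-07 m^2/s
alpha * t = 0.0010390
delta = sqrt(0.0010390) * 1000 = 32.234 mm

32.234 mm


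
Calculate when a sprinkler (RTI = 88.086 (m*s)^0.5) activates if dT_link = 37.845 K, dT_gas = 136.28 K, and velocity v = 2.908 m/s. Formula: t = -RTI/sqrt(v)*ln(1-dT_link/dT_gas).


dT_link/dT_gas = 0.27770
ln(1 - 0.27770) = -0.32532
t = -88.086 / sqrt(2.908) * -0.32532 = 16.804 s

16.804 s


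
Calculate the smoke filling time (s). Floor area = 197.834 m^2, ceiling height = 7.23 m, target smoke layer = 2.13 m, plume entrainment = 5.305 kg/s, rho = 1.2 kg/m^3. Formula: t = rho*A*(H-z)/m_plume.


H - z = 5.1 m
t = 1.2 * 197.834 * 5.1 / 5.305 = 228.23 s

228.23 s


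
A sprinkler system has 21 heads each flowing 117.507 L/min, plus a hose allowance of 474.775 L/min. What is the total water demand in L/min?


Sprinkler demand = 21 * 117.507 = 2467.647 L/min
Total = 2467.647 + 474.775 = 2942.422 L/min

2942.422 L/min


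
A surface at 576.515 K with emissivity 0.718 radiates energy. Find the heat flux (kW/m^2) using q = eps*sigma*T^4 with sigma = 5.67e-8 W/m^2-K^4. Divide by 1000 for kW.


T^4 = 1.1047e+11
q = 0.718 * 5.67e-8 * 1.1047e+11 / 1000 = 4.4973 kW/m^2

4.4973 kW/m^2


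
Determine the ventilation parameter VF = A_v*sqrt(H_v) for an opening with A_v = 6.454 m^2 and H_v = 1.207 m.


sqrt(H_v) = 1.0986
VF = 6.454 * 1.0986 = 7.0906 m^(5/2)

7.0906 m^(5/2)


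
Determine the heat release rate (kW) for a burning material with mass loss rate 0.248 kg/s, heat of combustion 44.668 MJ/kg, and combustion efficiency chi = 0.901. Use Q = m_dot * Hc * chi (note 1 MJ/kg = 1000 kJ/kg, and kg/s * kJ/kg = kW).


Hc = 44.668 MJ/kg = 44.668 * 1000 kJ/kg = 44668 kJ/kg
Q = 0.248 kg/s * 44668 kJ/kg * 0.901 = 9981.0 kW

9981.0 kW


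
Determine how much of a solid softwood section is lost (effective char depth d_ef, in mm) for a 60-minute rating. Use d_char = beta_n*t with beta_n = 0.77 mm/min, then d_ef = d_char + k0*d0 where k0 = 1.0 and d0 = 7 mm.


d_char = 0.77 * 60 = 46.2 mm
d_ef = 46.2 + 1.0*7 = 53.2 mm

53.2 mm


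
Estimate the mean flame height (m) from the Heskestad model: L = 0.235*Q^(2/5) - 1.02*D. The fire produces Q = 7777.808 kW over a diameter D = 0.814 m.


Q^(2/5) = 36.003
0.235 * Q^(2/5) = 8.4608
1.02 * D = 0.83028
L = 7.6305 m

7.6305 m


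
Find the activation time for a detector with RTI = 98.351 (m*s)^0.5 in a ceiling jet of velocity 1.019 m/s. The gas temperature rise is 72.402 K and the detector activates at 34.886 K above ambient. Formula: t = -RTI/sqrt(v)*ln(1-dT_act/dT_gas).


dT_act/dT_gas = 0.48184
ln(1 - 0.48184) = -0.65747
t = -98.351 / sqrt(1.019) * -0.65747 = 64.057 s

64.057 s


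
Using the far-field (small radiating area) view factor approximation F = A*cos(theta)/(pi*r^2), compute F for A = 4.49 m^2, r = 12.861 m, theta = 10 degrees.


cos(10 deg) = 0.98481
pi*r^2 = 519.64
F = 4.49 * 0.98481 / 519.64 = 0.0085094

0.0085094


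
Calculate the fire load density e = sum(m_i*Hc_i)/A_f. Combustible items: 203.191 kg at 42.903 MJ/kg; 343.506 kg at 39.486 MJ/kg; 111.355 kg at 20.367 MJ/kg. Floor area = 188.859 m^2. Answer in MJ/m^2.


Total energy = 203.191*42.903 + 343.506*39.486 + 111.355*20.367
= 8717.503 + 13563.68 + 2267.967
= 24549.15 MJ
e = 24549.15 / 188.859 = 129.99 MJ/m^2

129.99 MJ/m^2


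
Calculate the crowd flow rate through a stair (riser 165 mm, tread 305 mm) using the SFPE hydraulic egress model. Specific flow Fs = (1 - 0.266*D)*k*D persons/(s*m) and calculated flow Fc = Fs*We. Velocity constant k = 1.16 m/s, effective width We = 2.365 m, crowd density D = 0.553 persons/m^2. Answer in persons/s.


1 - 0.266*D = 1 - 0.266*0.553 = 0.85290
Fs = 0.85290 * 1.16 * 0.553 = 0.54712 persons/(s*m)
Fc = 0.54712 * 2.365 = 1.2939 persons/s

1.2939 persons/s


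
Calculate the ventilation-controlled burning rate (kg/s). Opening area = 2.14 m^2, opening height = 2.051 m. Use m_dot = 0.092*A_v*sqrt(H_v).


sqrt(H_v) = 1.4321
m_dot = 0.092 * 2.14 * 1.4321 = 0.28196 kg/s

0.28196 kg/s


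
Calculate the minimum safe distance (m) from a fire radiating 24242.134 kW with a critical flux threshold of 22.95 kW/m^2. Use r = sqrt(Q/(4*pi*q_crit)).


4*pi*q_crit = 288.40
Q/(4*pi*q_crit) = 84.058
r = sqrt(84.058) = 9.1683 m

9.1683 m


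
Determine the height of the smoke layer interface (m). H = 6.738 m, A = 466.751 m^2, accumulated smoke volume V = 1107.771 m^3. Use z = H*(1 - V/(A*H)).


V/(A*H) = 0.35224
1 - 0.35224 = 0.64776
z = 6.738 * 0.64776 = 4.3646 m

4.3646 m


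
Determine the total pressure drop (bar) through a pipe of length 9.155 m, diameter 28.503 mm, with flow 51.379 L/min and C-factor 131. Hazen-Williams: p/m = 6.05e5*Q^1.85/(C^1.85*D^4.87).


Q^1.85 = 1462.0
C^1.85 = 8259.5
D^4.87 = 1.2171e+07
p/m = 0.0087991 bar/m
p_total = 0.0087991 * 9.155 = 0.080556 bar

0.080556 bar


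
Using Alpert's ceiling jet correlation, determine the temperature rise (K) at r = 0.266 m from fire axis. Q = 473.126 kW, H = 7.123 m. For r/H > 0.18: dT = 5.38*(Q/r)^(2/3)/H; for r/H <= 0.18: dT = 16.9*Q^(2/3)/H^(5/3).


r/H = 0.266 / 7.123 = 0.037344
r/H <= 0.18, so dT = 16.9*Q^(2/3)/H^(5/3)
Q^(2/3) = 60.718
H^(5/3) = 26.370
dT = 16.9 * 60.718 / 26.370 = 38.913 K

38.913 K


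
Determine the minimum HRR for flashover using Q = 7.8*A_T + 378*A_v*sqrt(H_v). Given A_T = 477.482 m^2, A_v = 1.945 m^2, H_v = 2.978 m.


7.8*A_T = 3724.4
sqrt(H_v) = 1.7257
378*A_v*sqrt(H_v) = 1268.7
Q = 3724.4 + 1268.7 = 4993.1 kW

4993.1 kW


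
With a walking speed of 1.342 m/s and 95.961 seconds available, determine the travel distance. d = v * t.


d = 1.342 * 95.961 = 128.78 m

128.78 m


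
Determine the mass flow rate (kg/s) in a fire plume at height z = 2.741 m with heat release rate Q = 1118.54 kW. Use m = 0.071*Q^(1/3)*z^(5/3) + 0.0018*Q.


Q^(1/3) = 10.380
z^(5/3) = 5.3684
First term = 0.071 * 10.380 * 5.3684 = 3.9566
Second term = 0.0018 * 1118.54 = 2.0134
m = 5.9700 kg/s

5.9700 kg/s


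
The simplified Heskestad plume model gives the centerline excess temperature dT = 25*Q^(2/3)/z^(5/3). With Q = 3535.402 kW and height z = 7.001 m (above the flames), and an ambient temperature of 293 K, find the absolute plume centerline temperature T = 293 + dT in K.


Q^(2/3) = 232.07
z^(5/3) = 25.621
dT = 25 * 232.07 / 25.621 = 226.45 K
T = 293 + 226.45 = 519.45 K

519.45 K


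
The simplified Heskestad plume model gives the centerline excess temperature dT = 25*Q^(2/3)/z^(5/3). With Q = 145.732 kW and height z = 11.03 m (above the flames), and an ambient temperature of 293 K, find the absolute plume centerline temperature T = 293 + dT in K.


Q^(2/3) = 27.693
z^(5/3) = 54.654
dT = 25 * 27.693 / 54.654 = 12.667 K
T = 293 + 12.667 = 305.67 K

305.67 K


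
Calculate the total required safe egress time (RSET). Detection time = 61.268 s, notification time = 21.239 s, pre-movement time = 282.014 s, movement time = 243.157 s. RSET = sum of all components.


Total = 61.268 + 21.239 + 282.014 + 243.157 = 607.678 s

607.678 s


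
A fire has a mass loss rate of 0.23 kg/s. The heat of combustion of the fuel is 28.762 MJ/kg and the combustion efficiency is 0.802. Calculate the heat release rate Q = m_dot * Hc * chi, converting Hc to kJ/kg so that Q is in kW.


Hc = 28.762 MJ/kg = 28.762 * 1000 kJ/kg = 28762 kJ/kg
Q = 0.23 kg/s * 28762 kJ/kg * 0.802 = 5305.4 kW

5305.4 kW


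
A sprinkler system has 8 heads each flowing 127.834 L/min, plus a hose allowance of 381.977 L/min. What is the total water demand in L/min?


Sprinkler demand = 8 * 127.834 = 1022.672 L/min
Total = 1022.672 + 381.977 = 1404.649 L/min

1404.649 L/min


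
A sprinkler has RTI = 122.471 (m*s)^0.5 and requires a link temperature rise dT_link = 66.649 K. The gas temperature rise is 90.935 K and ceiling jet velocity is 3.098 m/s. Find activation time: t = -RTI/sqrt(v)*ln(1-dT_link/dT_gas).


dT_link/dT_gas = 0.73293
ln(1 - 0.73293) = -1.3202
t = -122.471 / sqrt(3.098) * -1.3202 = 91.864 s

91.864 s


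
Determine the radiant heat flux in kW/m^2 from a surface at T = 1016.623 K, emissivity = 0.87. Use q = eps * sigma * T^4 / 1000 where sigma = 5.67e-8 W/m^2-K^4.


T^4 = 1.0682e+12
q = 0.87 * 5.67e-8 * 1.0682e+12 / 1000 = 52.692 kW/m^2

52.692 kW/m^2
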